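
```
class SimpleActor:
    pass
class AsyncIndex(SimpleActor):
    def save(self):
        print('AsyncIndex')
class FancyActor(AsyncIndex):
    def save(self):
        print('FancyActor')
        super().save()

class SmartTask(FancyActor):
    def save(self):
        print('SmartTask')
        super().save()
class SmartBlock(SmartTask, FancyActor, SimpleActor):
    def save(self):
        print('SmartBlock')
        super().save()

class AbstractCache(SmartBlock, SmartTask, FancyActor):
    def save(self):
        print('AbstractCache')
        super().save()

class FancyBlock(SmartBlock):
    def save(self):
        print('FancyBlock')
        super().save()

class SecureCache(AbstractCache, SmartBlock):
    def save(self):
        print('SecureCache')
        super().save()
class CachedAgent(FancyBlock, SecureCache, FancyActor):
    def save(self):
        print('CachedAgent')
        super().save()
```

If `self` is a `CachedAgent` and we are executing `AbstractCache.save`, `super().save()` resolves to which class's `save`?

L[CachedAgent] = CachedAgent + merge(L[FancyBlock], L[SecureCache], L[FancyActor], [FancyBlock SecureCache FancyActor])
  take FancyBlock:  [FancyBlock SmartBlock SmartTask FancyActor AsyncIndex SimpleActor object] + [SecureCache AbstractCache SmartBlock SmartTask FancyActor AsyncIndex SimpleActor object] + [FancyActor AsyncIndex SimpleActor object] + [FancyBlock SecureCache FancyActor]
  take SecureCache:  [SmartBlock SmartTask FancyActor AsyncIndex SimpleActor object] + [SecureCache AbstractCache SmartBlock SmartTask FancyActor AsyncIndex SimpleActor object] + [FancyActor AsyncIndex SimpleActor object] + [SecureCache FancyActor]
  take AbstractCache:  [SmartBlock SmartTask FancyActor AsyncIndex SimpleActor object] + [AbstractCache SmartBlock SmartTask FancyActor AsyncIndex SimpleActor object] + [FancyActor AsyncIndex SimpleActor object] + [FancyActor]
  take SmartBlock:  [SmartBlock SmartTask FancyActor AsyncIndex SimpleActor object] + [SmartBlock SmartTask FancyActor AsyncIndex SimpleActor object] + [FancyActor AsyncIndex SimpleActor object] + [FancyActor]
  take SmartTask:  [SmartTask FancyActor AsyncIndex SimpleActor object] + [SmartTask FancyActor AsyncIndex SimpleActor object] + [FancyActor AsyncIndex SimpleActor object] + [FancyActor]
  take FancyActor:  [FancyActor AsyncIndex SimpleActor object] + [FancyActor AsyncIndex SimpleActor object] + [FancyActor AsyncIndex SimpleActor object] + [FancyActor]
  take AsyncIndex:  [AsyncIndex SimpleActor object] + [AsyncIndex SimpleActor object] + [AsyncIndex SimpleActor object]
  take SimpleActor:  [SimpleActor object] + [SimpleActor object] + [SimpleActor object]
  take object:  [object] + [object] + [object]
MRO: CachedAgent FancyBlock SecureCache AbstractCache SmartBlock SmartTask FancyActor AsyncIndex SimpleActor object
super() in AbstractCache.save on a CachedAgent instance goes to the class after AbstractCache in CachedAgent's MRO: SmartBlock.

SmartBlock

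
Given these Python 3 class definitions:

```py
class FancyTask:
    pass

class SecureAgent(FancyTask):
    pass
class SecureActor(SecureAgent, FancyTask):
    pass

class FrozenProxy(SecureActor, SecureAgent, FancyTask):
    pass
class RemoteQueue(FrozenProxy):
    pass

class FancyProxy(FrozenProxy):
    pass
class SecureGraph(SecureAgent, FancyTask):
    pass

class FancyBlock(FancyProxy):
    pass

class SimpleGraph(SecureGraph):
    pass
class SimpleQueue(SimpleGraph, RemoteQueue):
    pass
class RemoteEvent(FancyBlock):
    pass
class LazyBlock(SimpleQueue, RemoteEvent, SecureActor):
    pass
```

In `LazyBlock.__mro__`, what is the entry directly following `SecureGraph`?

RemoteQueue

L[LazyBlock] = LazyBlock + merge(L[SimpleQueue], L[RemoteEvent], L[SecureActor], [SimpleQueue RemoteEvent SecureActor])
  take SimpleQueue:  [SimpleQueue SimpleGraph SecureGraph RemoteQueue FrozenProxy SecureActor SecureAgent FancyTask object] + [RemoteEvent FancyBlock FancyProxy FrozenProxy SecureActor SecureAgent FancyTask object] + [SecureActor SecureAgent FancyTask object] + [SimpleQueue RemoteEvent SecureActor]
  take SimpleGraph:  [SimpleGraph SecureGraph RemoteQueue FrozenProxy SecureActor SecureAgent FancyTask object] + [RemoteEvent FancyBlock FancyProxy FrozenProxy SecureActor SecureAgent FancyTask object] + [SecureActor SecureAgent FancyTask object] + [RemoteEvent SecureActor]
  take SecureGraph:  [SecureGraph RemoteQueue FrozenProxy SecureActor SecureAgent FancyTask object] + [RemoteEvent FancyBlock FancyProxy FrozenProxy SecureActor SecureAgent FancyTask object] + [SecureActor SecureAgent FancyTask object] + [RemoteEvent SecureActor]
  take RemoteQueue:  [RemoteQueue FrozenProxy SecureActor SecureAgent FancyTask object] + [RemoteEvent FancyBlock FancyProxy FrozenProxy SecureActor SecureAgent FancyTask object] + [SecureActor SecureAgent FancyTask object] + [RemoteEvent SecureActor]
  take RemoteEvent:  [FrozenProxy SecureActor SecureAgent FancyTask object] + [RemoteEvent FancyBlock FancyProxy FrozenProxy SecureActor SecureAgent FancyTask object] + [SecureActor SecureAgent FancyTask object] + [RemoteEvent SecureActor]
  take FancyBlock:  [FrozenProxy SecureActor SecureAgent FancyTask object] + [FancyBlock FancyProxy FrozenProxy SecureActor SecureAgent FancyTask object] + [SecureActor SecureAgent FancyTask object] + [SecureActor]
  take FancyProxy:  [FrozenProxy SecureActor SecureAgent FancyTask object] + [FancyProxy FrozenProxy SecureActor SecureAgent FancyTask object] + [SecureActor SecureAgent FancyTask object] + [SecureActor]
  take FrozenProxy:  [FrozenProxy SecureActor SecureAgent FancyTask object] + [FrozenProxy SecureActor SecureAgent FancyTask object] + [SecureActor SecureAgent FancyTask object] + [SecureActor]
  take SecureActor:  [SecureActor SecureAgent FancyTask object] + [SecureActor SecureAgent FancyTask object] + [SecureActor SecureAgent FancyTask object] + [SecureActor]
  take SecureAgent:  [SecureAgent FancyTask object] + [SecureAgent FancyTask object] + [SecureAgent FancyTask object]
  take FancyTask:  [FancyTask object] + [FancyTask object] + [FancyTask object]
  take object:  [object] + [object] + [object]
MRO: LazyBlock SimpleQueue SimpleGraph SecureGraph RemoteQueue RemoteEvent FancyBlock FancyProxy FrozenProxy SecureActor SecureAgent FancyTask object
SecureGraph is at position 3; next is RemoteQueue.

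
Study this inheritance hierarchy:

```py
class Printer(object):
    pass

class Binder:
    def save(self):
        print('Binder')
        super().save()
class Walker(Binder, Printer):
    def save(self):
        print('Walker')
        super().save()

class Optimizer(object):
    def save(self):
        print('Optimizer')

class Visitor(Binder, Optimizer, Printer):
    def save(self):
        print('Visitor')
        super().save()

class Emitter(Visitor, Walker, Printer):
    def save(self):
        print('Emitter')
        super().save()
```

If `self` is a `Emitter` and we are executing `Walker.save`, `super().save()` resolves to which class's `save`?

L[Emitter] = Emitter + merge(L[Visitor], L[Walker], L[Printer], [Visitor Walker Printer])
  take Visitor:  [Visitor Binder Optimizer Printer object] + [Walker Binder Printer object] + [Printer object] + [Visitor Walker Printer]
  take Walker:  [Binder Optimizer Printer object] + [Walker Binder Printer object] + [Printer object] + [Walker Printer]
  take Binder:  [Binder Optimizer Printer object] + [Binder Printer object] + [Printer object] + [Printer]
  take Optimizer:  [Optimizer Printer object] + [Printer object] + [Printer object] + [Printer]
  take Printer:  [Printer object] + [Printer object] + [Printer object] + [Printer]
  take object:  [object] + [object] + [object]
MRO: Emitter Visitor Walker Binder Optimizer Printer object
super() in Walker.save on a Emitter instance goes to the class after Walker in Emitter's MRO: Binder.

Binder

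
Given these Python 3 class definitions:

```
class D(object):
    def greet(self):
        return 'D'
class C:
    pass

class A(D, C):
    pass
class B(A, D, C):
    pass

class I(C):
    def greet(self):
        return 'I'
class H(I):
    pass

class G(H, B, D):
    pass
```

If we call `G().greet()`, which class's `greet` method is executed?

I

L[G] = G + merge(L[H], L[B], L[D], [H B D])
  take H:  [H I C object] + [B A D C object] + [D object] + [H B D]
  take I:  [I C object] + [B A D C object] + [D object] + [B D]
  take B:  [C object] + [B A D C object] + [D object] + [B D]
  take A:  [C object] + [A D C object] + [D object] + [D]
  take D:  [C object] + [D C object] + [D object] + [D]
  take C:  [C object] + [C object] + [object]
  take object:  [object] + [object] + [object]
MRO: G H I B A D C object
greet is defined in: D, I. First along the MRO is I.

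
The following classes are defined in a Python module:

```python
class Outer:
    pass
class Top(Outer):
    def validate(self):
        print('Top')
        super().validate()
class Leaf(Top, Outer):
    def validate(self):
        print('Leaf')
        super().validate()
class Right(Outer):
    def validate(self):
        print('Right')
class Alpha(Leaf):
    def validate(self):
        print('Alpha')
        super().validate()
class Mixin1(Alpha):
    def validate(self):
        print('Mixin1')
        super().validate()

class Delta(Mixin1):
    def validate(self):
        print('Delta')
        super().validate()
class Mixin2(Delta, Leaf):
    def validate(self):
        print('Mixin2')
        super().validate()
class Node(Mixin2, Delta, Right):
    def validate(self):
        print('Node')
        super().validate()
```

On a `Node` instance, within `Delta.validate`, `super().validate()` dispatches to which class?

Mixin1

L[Node] = Node + merge(L[Mixin2], L[Delta], L[Right], [Mixin2 Delta Right])
  take Mixin2:  [Mixin2 Delta Mixin1 Alpha Leaf Top Outer object] + [Delta Mixin1 Alpha Leaf Top Outer object] + [Right Outer object] + [Mixin2 Delta Right]
  take Delta:  [Delta Mixin1 Alpha Leaf Top Outer object] + [Delta Mixin1 Alpha Leaf Top Outer object] + [Right Outer object] + [Delta Right]
  take Mixin1:  [Mixin1 Alpha Leaf Top Outer object] + [Mixin1 Alpha Leaf Top Outer object] + [Right Outer object] + [Right]
  take Alpha:  [Alpha Leaf Top Outer object] + [Alpha Leaf Top Outer object] + [Right Outer object] + [Right]
  take Leaf:  [Leaf Top Outer object] + [Leaf Top Outer object] + [Right Outer object] + [Right]
  take Top:  [Top Outer object] + [Top Outer object] + [Right Outer object] + [Right]
  take Right:  [Outer object] + [Outer object] + [Right Outer object] + [Right]
  take Outer:  [Outer object] + [Outer object] + [Outer object]
  take object:  [object] + [object] + [object]
MRO: Node Mixin2 Delta Mixin1 Alpha Leaf Top Right Outer object
super() in Delta.validate on a Node instance goes to the class after Delta in Node's MRO: Mixin1.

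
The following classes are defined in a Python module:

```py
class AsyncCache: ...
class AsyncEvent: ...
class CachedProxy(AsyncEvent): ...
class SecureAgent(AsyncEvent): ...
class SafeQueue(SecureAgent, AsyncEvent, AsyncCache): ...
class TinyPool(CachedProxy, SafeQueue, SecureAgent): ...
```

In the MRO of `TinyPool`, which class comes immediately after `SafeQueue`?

SecureAgent

L[TinyPool] = TinyPool + merge(L[CachedProxy], L[SafeQueue], L[SecureAgent], [CachedProxy SafeQueue SecureAgent])
  take CachedProxy:  [CachedProxy AsyncEvent object] + [SafeQueue SecureAgent AsyncEvent AsyncCache object] + [SecureAgent AsyncEvent object] + [CachedProxy SafeQueue SecureAgent]
  take SafeQueue:  [AsyncEvent object] + [SafeQueue SecureAgent AsyncEvent AsyncCache object] + [SecureAgent AsyncEvent object] + [SafeQueue SecureAgent]
  take SecureAgent:  [AsyncEvent object] + [SecureAgent AsyncEvent AsyncCache object] + [SecureAgent AsyncEvent object] + [SecureAgent]
  take AsyncEvent:  [AsyncEvent object] + [AsyncEvent AsyncCache object] + [AsyncEvent object]
  take AsyncCache:  [object] + [AsyncCache object] + [object]
  take object:  [object] + [object] + [object]
MRO: TinyPool CachedProxy SafeQueue SecureAgent AsyncEvent AsyncCache object
SafeQueue is at position 2; next is SecureAgent.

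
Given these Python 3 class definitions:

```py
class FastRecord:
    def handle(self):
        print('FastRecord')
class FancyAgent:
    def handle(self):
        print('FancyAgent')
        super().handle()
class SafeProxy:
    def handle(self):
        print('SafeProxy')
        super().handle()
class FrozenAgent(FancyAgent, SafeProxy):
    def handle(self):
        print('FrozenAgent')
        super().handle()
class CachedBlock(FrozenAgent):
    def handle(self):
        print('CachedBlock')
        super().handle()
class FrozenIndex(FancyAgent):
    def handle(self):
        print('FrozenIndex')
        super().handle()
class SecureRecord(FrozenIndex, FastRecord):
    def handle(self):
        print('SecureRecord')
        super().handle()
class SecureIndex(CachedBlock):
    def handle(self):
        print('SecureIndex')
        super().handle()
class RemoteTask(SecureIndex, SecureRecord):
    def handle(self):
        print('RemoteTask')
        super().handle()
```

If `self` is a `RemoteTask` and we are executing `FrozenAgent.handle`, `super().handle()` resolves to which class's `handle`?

L[RemoteTask] = RemoteTask + merge(L[SecureIndex], L[SecureRecord], [SecureIndex SecureRecord])
  take SecureIndex:  [SecureIndex CachedBlock FrozenAgent FancyAgent SafeProxy object] + [SecureRecord FrozenIndex FancyAgent FastRecord object] + [SecureIndex SecureRecord]
  take CachedBlock:  [CachedBlock FrozenAgent FancyAgent SafeProxy object] + [SecureRecord FrozenIndex FancyAgent FastRecord object] + [SecureRecord]
  take FrozenAgent:  [FrozenAgent FancyAgent SafeProxy object] + [SecureRecord FrozenIndex FancyAgent FastRecord object] + [SecureRecord]
  take SecureRecord:  [FancyAgent SafeProxy object] + [SecureRecord FrozenIndex FancyAgent FastRecord object] + [SecureRecord]
  take FrozenIndex:  [FancyAgent SafeProxy object] + [FrozenIndex FancyAgent FastRecord object]
  take FancyAgent:  [FancyAgent SafeProxy object] + [FancyAgent FastRecord object]
  take SafeProxy:  [SafeProxy object] + [FastRecord object]
  take FastRecord:  [object] + [FastRecord object]
  take object:  [object] + [object]
MRO: RemoteTask SecureIndex CachedBlock FrozenAgent SecureRecord FrozenIndex FancyAgent SafeProxy FastRecord object
super() in FrozenAgent.handle on a RemoteTask instance goes to the class after FrozenAgent in RemoteTask's MRO: SecureRecord.

SecureRecord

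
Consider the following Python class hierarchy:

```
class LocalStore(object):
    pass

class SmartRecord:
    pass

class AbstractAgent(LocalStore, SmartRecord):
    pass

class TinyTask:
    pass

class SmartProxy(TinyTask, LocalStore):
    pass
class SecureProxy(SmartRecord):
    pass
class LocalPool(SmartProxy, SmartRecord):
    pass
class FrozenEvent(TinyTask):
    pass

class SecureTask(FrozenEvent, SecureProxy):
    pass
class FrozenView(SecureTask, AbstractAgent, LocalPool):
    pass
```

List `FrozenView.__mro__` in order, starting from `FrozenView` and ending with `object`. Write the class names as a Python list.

[FrozenView, SecureTask, FrozenEvent, AbstractAgent, LocalPool, SmartProxy, TinyTask, SecureProxy, LocalStore, SmartRecord, object]

L[FrozenView] = FrozenView + merge(L[SecureTask], L[AbstractAgent], L[LocalPool], [SecureTask AbstractAgent LocalPool])
  take SecureTask:  [SecureTask FrozenEvent TinyTask SecureProxy SmartRecord object] + [AbstractAgent LocalStore SmartRecord object] + [LocalPool SmartProxy TinyTask LocalStore SmartRecord object] + [SecureTask AbstractAgent LocalPool]
  take FrozenEvent:  [FrozenEvent TinyTask SecureProxy SmartRecord object] + [AbstractAgent LocalStore SmartRecord object] + [LocalPool SmartProxy TinyTask LocalStore SmartRecord object] + [AbstractAgent LocalPool]
  take AbstractAgent:  [TinyTask SecureProxy SmartRecord object] + [AbstractAgent LocalStore SmartRecord object] + [LocalPool SmartProxy TinyTask LocalStore SmartRecord object] + [AbstractAgent LocalPool]
  take LocalPool:  [TinyTask SecureProxy SmartRecord object] + [LocalStore SmartRecord object] + [LocalPool SmartProxy TinyTask LocalStore SmartRecord object] + [LocalPool]
  take SmartProxy:  [TinyTask SecureProxy SmartRecord object] + [LocalStore SmartRecord object] + [SmartProxy TinyTask LocalStore SmartRecord object]
  take TinyTask:  [TinyTask SecureProxy SmartRecord object] + [LocalStore SmartRecord object] + [TinyTask LocalStore SmartRecord object]
  take SecureProxy:  [SecureProxy SmartRecord object] + [LocalStore SmartRecord object] + [LocalStore SmartRecord object]
  take LocalStore:  [SmartRecord object] + [LocalStore SmartRecord object] + [LocalStore SmartRecord object]
  take SmartRecord:  [SmartRecord object] + [SmartRecord object] + [SmartRecord object]
  take object:  [object] + [object] + [object]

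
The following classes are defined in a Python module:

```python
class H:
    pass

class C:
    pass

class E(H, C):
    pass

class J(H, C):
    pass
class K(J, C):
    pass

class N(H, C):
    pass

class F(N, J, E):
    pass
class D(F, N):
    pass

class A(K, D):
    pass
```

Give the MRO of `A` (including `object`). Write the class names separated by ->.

A -> K -> D -> F -> N -> J -> E -> H -> C -> object

L[A] = A + merge(L[K], L[D], [K D])
  take K:  [K J H C object] + [D F N J E H C object] + [K D]
  take D:  [J H C object] + [D F N J E H C object] + [D]
  take F:  [J H C object] + [F N J E H C object]
  take N:  [J H C object] + [N J E H C object]
  take J:  [J H C object] + [J E H C object]
  take E:  [H C object] + [E H C object]
  take H:  [H C object] + [H C object]
  take C:  [C object] + [C object]
  take object:  [object] + [object]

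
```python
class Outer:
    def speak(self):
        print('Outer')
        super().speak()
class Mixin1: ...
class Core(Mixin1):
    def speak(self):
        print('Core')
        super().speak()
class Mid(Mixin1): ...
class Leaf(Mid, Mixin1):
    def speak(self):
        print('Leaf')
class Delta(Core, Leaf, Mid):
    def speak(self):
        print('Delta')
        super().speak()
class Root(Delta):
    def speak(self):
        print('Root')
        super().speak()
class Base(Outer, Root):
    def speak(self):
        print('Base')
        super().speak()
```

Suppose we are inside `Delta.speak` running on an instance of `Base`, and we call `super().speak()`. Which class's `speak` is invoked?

Core

L[Base] = Base + merge(L[Outer], L[Root], [Outer Root])
  take Outer:  [Outer object] + [Root Delta Core Leaf Mid Mixin1 object] + [Outer Root]
  take Root:  [object] + [Root Delta Core Leaf Mid Mixin1 object] + [Root]
  take Delta:  [object] + [Delta Core Leaf Mid Mixin1 object]
  take Core:  [object] + [Core Leaf Mid Mixin1 object]
  take Leaf:  [object] + [Leaf Mid Mixin1 object]
  take Mid:  [object] + [Mid Mixin1 object]
  take Mixin1:  [object] + [Mixin1 object]
  take object:  [object] + [object]
MRO: Base Outer Root Delta Core Leaf Mid Mixin1 object
super() in Delta.speak on a Base instance goes to the class after Delta in Base's MRO: Core.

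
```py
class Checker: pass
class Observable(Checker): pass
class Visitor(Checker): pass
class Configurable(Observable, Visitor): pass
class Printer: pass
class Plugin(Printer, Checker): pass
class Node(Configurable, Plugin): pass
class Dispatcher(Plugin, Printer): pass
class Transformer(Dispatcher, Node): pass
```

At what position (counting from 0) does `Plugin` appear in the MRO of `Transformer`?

6

L[Transformer] = Transformer + merge(L[Dispatcher], L[Node], [Dispatcher Node])
  take Dispatcher:  [Dispatcher Plugin Printer Checker object] + [Node Configurable Observable Visitor Plugin Printer Checker object] + [Dispatcher Node]
  take Node:  [Plugin Printer Checker object] + [Node Configurable Observable Visitor Plugin Printer Checker object] + [Node]
  take Configurable:  [Plugin Printer Checker object] + [Configurable Observable Visitor Plugin Printer Checker object]
  take Observable:  [Plugin Printer Checker object] + [Observable Visitor Plugin Printer Checker object]
  take Visitor:  [Plugin Printer Checker object] + [Visitor Plugin Printer Checker object]
  take Plugin:  [Plugin Printer Checker object] + [Plugin Printer Checker object]
  take Printer:  [Printer Checker object] + [Printer Checker object]
  take Checker:  [Checker object] + [Checker object]
  take object:  [object] + [object]
MRO: Transformer Dispatcher Node Configurable Observable Visitor Plugin Printer Checker object
Plugin sits at index 6.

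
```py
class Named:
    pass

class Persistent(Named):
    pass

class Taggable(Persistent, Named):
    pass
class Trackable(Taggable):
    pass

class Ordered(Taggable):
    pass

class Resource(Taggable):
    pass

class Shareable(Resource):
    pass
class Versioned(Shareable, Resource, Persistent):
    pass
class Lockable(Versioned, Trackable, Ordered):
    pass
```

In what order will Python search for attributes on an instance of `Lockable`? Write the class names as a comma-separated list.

L[Lockable] = Lockable + merge(L[Versioned], L[Trackable], L[Ordered], [Versioned Trackable Ordered])
  take Versioned:  [Versioned Shareable Resource Taggable Persistent Named object] + [Trackable Taggable Persistent Named object] + [Ordered Taggable Persistent Named object] + [Versioned Trackable Ordered]
  take Shareable:  [Shareable Resource Taggable Persistent Named object] + [Trackable Taggable Persistent Named object] + [Ordered Taggable Persistent Named object] + [Trackable Ordered]
  take Resource:  [Resource Taggable Persistent Named object] + [Trackable Taggable Persistent Named object] + [Ordered Taggable Persistent Named object] + [Trackable Ordered]
  take Trackable:  [Taggable Persistent Named object] + [Trackable Taggable Persistent Named object] + [Ordered Taggable Persistent Named object] + [Trackable Ordered]
  take Ordered:  [Taggable Persistent Named object] + [Taggable Persistent Named object] + [Ordered Taggable Persistent Named object] + [Ordered]
  take Taggable:  [Taggable Persistent Named object] + [Taggable Persistent Named object] + [Taggable Persistent Named object]
  take Persistent:  [Persistent Named object] + [Persistent Named object] + [Persistent Named object]
  take Named:  [Named object] + [Named object] + [Named object]
  take object:  [object] + [object] + [object]

Lockable, Versioned, Shareable, Resource, Trackable, Ordered, Taggable, Persistent, Named, object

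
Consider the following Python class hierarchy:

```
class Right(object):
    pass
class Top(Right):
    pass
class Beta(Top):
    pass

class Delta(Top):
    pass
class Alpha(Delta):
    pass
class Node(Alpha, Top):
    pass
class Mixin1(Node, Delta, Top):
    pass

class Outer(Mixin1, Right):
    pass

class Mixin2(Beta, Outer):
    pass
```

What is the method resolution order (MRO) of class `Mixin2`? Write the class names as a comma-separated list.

Mixin2, Beta, Outer, Mixin1, Node, Alpha, Delta, Top, Right, object

L[Mixin2] = Mixin2 + merge(L[Beta], L[Outer], [Beta Outer])
  take Beta:  [Beta Top Right object] + [Outer Mixin1 Node Alpha Delta Top Right object] + [Beta Outer]
  take Outer:  [Top Right object] + [Outer Mixin1 Node Alpha Delta Top Right object] + [Outer]
  take Mixin1:  [Top Right object] + [Mixin1 Node Alpha Delta Top Right object]
  take Node:  [Top Right object] + [Node Alpha Delta Top Right object]
  take Alpha:  [Top Right object] + [Alpha Delta Top Right object]
  take Delta:  [Top Right object] + [Delta Top Right object]
  take Top:  [Top Right object] + [Top Right object]
  take Right:  [Right object] + [Right object]
  take object:  [object] + [object]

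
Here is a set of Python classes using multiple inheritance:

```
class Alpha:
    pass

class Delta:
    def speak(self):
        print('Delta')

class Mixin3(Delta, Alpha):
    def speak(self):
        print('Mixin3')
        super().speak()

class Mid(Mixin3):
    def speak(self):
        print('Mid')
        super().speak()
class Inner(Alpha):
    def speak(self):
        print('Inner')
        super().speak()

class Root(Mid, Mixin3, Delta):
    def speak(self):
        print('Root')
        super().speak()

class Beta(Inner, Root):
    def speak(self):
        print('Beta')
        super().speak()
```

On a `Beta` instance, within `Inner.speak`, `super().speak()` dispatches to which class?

Root

L[Beta] = Beta + merge(L[Inner], L[Root], [Inner Root])
  take Inner:  [Inner Alpha object] + [Root Mid Mixin3 Delta Alpha object] + [Inner Root]
  take Root:  [Alpha object] + [Root Mid Mixin3 Delta Alpha object] + [Root]
  take Mid:  [Alpha object] + [Mid Mixin3 Delta Alpha object]
  take Mixin3:  [Alpha object] + [Mixin3 Delta Alpha object]
  take Delta:  [Alpha object] + [Delta Alpha object]
  take Alpha:  [Alpha object] + [Alpha object]
  take object:  [object] + [object]
MRO: Beta Inner Root Mid Mixin3 Delta Alpha object
super() in Inner.speak on a Beta instance goes to the class after Inner in Beta's MRO: Root.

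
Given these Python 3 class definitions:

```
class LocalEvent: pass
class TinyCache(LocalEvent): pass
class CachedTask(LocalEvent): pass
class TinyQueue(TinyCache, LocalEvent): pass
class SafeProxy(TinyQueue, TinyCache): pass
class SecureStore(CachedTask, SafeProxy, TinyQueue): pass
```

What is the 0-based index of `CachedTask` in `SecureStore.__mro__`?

1

L[SecureStore] = SecureStore + merge(L[CachedTask], L[SafeProxy], L[TinyQueue], [CachedTask SafeProxy TinyQueue])
  take CachedTask:  [CachedTask LocalEvent object] + [SafeProxy TinyQueue TinyCache LocalEvent object] + [TinyQueue TinyCache LocalEvent object] + [CachedTask SafeProxy TinyQueue]
  take SafeProxy:  [LocalEvent object] + [SafeProxy TinyQueue TinyCache LocalEvent object] + [TinyQueue TinyCache LocalEvent object] + [SafeProxy TinyQueue]
  take TinyQueue:  [LocalEvent object] + [TinyQueue TinyCache LocalEvent object] + [TinyQueue TinyCache LocalEvent object] + [TinyQueue]
  take TinyCache:  [LocalEvent object] + [TinyCache LocalEvent object] + [TinyCache LocalEvent object]
  take LocalEvent:  [LocalEvent object] + [LocalEvent object] + [LocalEvent object]
  take object:  [object] + [object] + [object]
MRO: SecureStore CachedTask SafeProxy TinyQueue TinyCache LocalEvent object
CachedTask sits at index 1.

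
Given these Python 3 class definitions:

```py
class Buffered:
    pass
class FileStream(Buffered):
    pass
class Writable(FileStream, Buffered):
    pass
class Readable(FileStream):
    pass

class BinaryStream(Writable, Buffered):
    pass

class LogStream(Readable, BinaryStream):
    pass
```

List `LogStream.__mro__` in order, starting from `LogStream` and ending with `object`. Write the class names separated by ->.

L[LogStream] = LogStream + merge(L[Readable], L[BinaryStream], [Readable BinaryStream])
  take Readable:  [Readable FileStream Buffered object] + [BinaryStream Writable FileStream Buffered object] + [Readable BinaryStream]
  take BinaryStream:  [FileStream Buffered object] + [BinaryStream Writable FileStream Buffered object] + [BinaryStream]
  take Writable:  [FileStream Buffered object] + [Writable FileStream Buffered object]
  take FileStream:  [FileStream Buffered object] + [FileStream Buffered object]
  take Buffered:  [Buffered object] + [Buffered object]
  take object:  [object] + [object]

LogStream -> Readable -> BinaryStream -> Writable -> FileStream -> Buffered -> object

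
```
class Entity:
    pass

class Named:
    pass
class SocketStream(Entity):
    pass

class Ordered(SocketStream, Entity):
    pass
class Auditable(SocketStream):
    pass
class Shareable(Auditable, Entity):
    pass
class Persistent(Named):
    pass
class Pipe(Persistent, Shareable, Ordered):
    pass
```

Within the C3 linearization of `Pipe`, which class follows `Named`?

L[Pipe] = Pipe + merge(L[Persistent], L[Shareable], L[Ordered], [Persistent Shareable Ordered])
  take Persistent:  [Persistent Named object] + [Shareable Auditable SocketStream Entity object] + [Ordered SocketStream Entity object] + [Persistent Shareable Ordered]
  take Named:  [Named object] + [Shareable Auditable SocketStream Entity object] + [Ordered SocketStream Entity object] + [Shareable Ordered]
  take Shareable:  [object] + [Shareable Auditable SocketStream Entity object] + [Ordered SocketStream Entity object] + [Shareable Ordered]
  take Auditable:  [object] + [Auditable SocketStream Entity object] + [Ordered SocketStream Entity object] + [Ordered]
  take Ordered:  [object] + [SocketStream Entity object] + [Ordered SocketStream Entity object] + [Ordered]
  take SocketStream:  [object] + [SocketStream Entity object] + [SocketStream Entity object]
  take Entity:  [object] + [Entity object] + [Entity object]
  take object:  [object] + [object] + [object]
MRO: Pipe Persistent Named Shareable Auditable Ordered SocketStream Entity object
Named is at position 2; next is Shareable.

Shareable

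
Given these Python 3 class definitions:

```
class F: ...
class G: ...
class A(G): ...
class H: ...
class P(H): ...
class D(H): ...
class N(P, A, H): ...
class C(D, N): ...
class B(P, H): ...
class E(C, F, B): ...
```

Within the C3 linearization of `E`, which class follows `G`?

object

L[E] = E + merge(L[C], L[F], L[B], [C F B])
  take C:  [C D N P A H G object] + [F object] + [B P H object] + [C F B]
  take D:  [D N P A H G object] + [F object] + [B P H object] + [F B]
  take N:  [N P A H G object] + [F object] + [B P H object] + [F B]
  take F:  [P A H G object] + [F object] + [B P H object] + [F B]
  take B:  [P A H G object] + [object] + [B P H object] + [B]
  take P:  [P A H G object] + [object] + [P H object]
  take A:  [A H G object] + [object] + [H object]
  take H:  [H G object] + [object] + [H object]
  take G:  [G object] + [object] + [object]
  take object:  [object] + [object] + [object]
MRO: E C D N F B P A H G object
G is at position 9; next is object.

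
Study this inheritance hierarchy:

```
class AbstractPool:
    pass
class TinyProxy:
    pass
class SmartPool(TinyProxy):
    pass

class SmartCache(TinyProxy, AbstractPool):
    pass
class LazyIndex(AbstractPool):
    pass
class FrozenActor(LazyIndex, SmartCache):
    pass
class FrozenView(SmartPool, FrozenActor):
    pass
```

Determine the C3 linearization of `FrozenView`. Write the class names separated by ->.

L[FrozenView] = FrozenView + merge(L[SmartPool], L[FrozenActor], [SmartPool FrozenActor])
  take SmartPool:  [SmartPool TinyProxy object] + [FrozenActor LazyIndex SmartCache TinyProxy AbstractPool object] + [SmartPool FrozenActor]
  take FrozenActor:  [TinyProxy object] + [FrozenActor LazyIndex SmartCache TinyProxy AbstractPool object] + [FrozenActor]
  take LazyIndex:  [TinyProxy object] + [LazyIndex SmartCache TinyProxy AbstractPool object]
  take SmartCache:  [TinyProxy object] + [SmartCache TinyProxy AbstractPool object]
  take TinyProxy:  [TinyProxy object] + [TinyProxy AbstractPool object]
  take AbstractPool:  [object] + [AbstractPool object]
  take object:  [object] + [object]

FrozenView -> SmartPool -> FrozenActor -> LazyIndex -> SmartCache -> TinyProxy -> AbstractPool -> object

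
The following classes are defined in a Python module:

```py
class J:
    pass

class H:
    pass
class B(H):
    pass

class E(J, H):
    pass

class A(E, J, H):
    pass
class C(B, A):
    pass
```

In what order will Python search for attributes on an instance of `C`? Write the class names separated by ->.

C -> B -> A -> E -> J -> H -> object

L[C] = C + merge(L[B], L[A], [B A])
  take B:  [B H object] + [A E J H object] + [B A]
  take A:  [H object] + [A E J H object] + [A]
  take E:  [H object] + [E J H object]
  take J:  [H object] + [J H object]
  take H:  [H object] + [H object]
  take object:  [object] + [object]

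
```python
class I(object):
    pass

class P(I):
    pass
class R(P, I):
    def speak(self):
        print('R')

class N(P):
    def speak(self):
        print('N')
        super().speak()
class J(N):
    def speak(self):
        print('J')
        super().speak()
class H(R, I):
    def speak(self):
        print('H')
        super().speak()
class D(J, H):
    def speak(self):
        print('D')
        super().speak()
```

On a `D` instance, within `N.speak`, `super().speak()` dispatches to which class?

L[D] = D + merge(L[J], L[H], [J H])
  take J:  [J N P I object] + [H R P I object] + [J H]
  take N:  [N P I object] + [H R P I object] + [H]
  take H:  [P I object] + [H R P I object] + [H]
  take R:  [P I object] + [R P I object]
  take P:  [P I object] + [P I object]
  take I:  [I object] + [I object]
  take object:  [object] + [object]
MRO: D J N H R P I object
super() in N.speak on a D instance goes to the class after N in D's MRO: H.

H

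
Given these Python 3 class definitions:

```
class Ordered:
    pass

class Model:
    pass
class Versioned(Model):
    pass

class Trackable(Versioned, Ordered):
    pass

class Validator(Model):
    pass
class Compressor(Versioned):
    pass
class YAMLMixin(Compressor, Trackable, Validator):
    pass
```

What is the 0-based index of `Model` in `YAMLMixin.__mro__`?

5

L[YAMLMixin] = YAMLMixin + merge(L[Compressor], L[Trackable], L[Validator], [Compressor Trackable Validator])
  take Compressor:  [Compressor Versioned Model object] + [Trackable Versioned Model Ordered object] + [Validator Model object] + [Compressor Trackable Validator]
  take Trackable:  [Versioned Model object] + [Trackable Versioned Model Ordered object] + [Validator Model object] + [Trackable Validator]
  take Versioned:  [Versioned Model object] + [Versioned Model Ordered object] + [Validator Model object] + [Validator]
  take Validator:  [Model object] + [Model Ordered object] + [Validator Model object] + [Validator]
  take Model:  [Model object] + [Model Ordered object] + [Model object]
  take Ordered:  [object] + [Ordered object] + [object]
  take object:  [object] + [object] + [object]
MRO: YAMLMixin Compressor Trackable Versioned Validator Model Ordered object
Model sits at index 5.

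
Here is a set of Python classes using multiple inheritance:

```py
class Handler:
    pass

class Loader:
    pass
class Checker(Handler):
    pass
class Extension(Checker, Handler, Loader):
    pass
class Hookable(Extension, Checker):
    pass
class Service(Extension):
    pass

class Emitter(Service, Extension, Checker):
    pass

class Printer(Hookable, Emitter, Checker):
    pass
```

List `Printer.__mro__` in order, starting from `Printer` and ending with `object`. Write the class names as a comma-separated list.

L[Printer] = Printer + merge(L[Hookable], L[Emitter], L[Checker], [Hookable Emitter Checker])
  take Hookable:  [Hookable Extension Checker Handler Loader object] + [Emitter Service Extension Checker Handler Loader object] + [Checker Handler object] + [Hookable Emitter Checker]
  take Emitter:  [Extension Checker Handler Loader object] + [Emitter Service Extension Checker Handler Loader object] + [Checker Handler object] + [Emitter Checker]
  take Service:  [Extension Checker Handler Loader object] + [Service Extension Checker Handler Loader object] + [Checker Handler object] + [Checker]
  take Extension:  [Extension Checker Handler Loader object] + [Extension Checker Handler Loader object] + [Checker Handler object] + [Checker]
  take Checker:  [Checker Handler Loader object] + [Checker Handler Loader object] + [Checker Handler object] + [Checker]
  take Handler:  [Handler Loader object] + [Handler Loader object] + [Handler object]
  take Loader:  [Loader object] + [Loader object] + [object]
  take object:  [object] + [object] + [object]

Printer, Hookable, Emitter, Service, Extension, Checker, Handler, Loader, object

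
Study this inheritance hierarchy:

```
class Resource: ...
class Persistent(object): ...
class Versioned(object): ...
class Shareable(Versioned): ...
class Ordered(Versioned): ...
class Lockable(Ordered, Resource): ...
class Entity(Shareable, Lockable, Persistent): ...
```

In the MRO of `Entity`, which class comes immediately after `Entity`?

Shareable

L[Entity] = Entity + merge(L[Shareable], L[Lockable], L[Persistent], [Shareable Lockable Persistent])
  take Shareable:  [Shareable Versioned object] + [Lockable Ordered Versioned Resource object] + [Persistent object] + [Shareable Lockable Persistent]
  take Lockable:  [Versioned object] + [Lockable Ordered Versioned Resource object] + [Persistent object] + [Lockable Persistent]
  take Ordered:  [Versioned object] + [Ordered Versioned Resource object] + [Persistent object] + [Persistent]
  take Versioned:  [Versioned object] + [Versioned Resource object] + [Persistent object] + [Persistent]
  take Resource:  [object] + [Resource object] + [Persistent object] + [Persistent]
  take Persistent:  [object] + [object] + [Persistent object] + [Persistent]
  take object:  [object] + [object] + [object]
MRO: Entity Shareable Lockable Ordered Versioned Resource Persistent object
Entity is at position 0; next is Shareable.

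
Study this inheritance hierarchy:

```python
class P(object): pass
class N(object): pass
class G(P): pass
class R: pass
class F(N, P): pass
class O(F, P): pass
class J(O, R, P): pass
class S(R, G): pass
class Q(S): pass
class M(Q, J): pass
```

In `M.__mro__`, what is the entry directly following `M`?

Q

L[M] = M + merge(L[Q], L[J], [Q J])
  take Q:  [Q S R G P object] + [J O F N R P object] + [Q J]
  take S:  [S R G P object] + [J O F N R P object] + [J]
  take J:  [R G P object] + [J O F N R P object] + [J]
  take O:  [R G P object] + [O F N R P object]
  take F:  [R G P object] + [F N R P object]
  take N:  [R G P object] + [N R P object]
  take R:  [R G P object] + [R P object]
  take G:  [G P object] + [P object]
  take P:  [P object] + [P object]
  take object:  [object] + [object]
MRO: M Q S J O F N R G P object
M is at position 0; next is Q.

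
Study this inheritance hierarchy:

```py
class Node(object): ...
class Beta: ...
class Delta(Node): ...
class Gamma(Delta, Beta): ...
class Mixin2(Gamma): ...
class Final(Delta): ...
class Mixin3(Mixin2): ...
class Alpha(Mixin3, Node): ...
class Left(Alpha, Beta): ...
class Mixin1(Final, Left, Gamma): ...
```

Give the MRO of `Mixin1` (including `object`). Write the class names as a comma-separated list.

Mixin1, Final, Left, Alpha, Mixin3, Mixin2, Gamma, Delta, Node, Beta, object

L[Mixin1] = Mixin1 + merge(L[Final], L[Left], L[Gamma], [Final Left Gamma])
  take Final:  [Final Delta Node object] + [Left Alpha Mixin3 Mixin2 Gamma Delta Node Beta object] + [Gamma Delta Node Beta object] + [Final Left Gamma]
  take Left:  [Delta Node object] + [Left Alpha Mixin3 Mixin2 Gamma Delta Node Beta object] + [Gamma Delta Node Beta object] + [Left Gamma]
  take Alpha:  [Delta Node object] + [Alpha Mixin3 Mixin2 Gamma Delta Node Beta object] + [Gamma Delta Node Beta object] + [Gamma]
  take Mixin3:  [Delta Node object] + [Mixin3 Mixin2 Gamma Delta Node Beta object] + [Gamma Delta Node Beta object] + [Gamma]
  take Mixin2:  [Delta Node object] + [Mixin2 Gamma Delta Node Beta object] + [Gamma Delta Node Beta object] + [Gamma]
  take Gamma:  [Delta Node object] + [Gamma Delta Node Beta object] + [Gamma Delta Node Beta object] + [Gamma]
  take Delta:  [Delta Node object] + [Delta Node Beta object] + [Delta Node Beta object]
  take Node:  [Node object] + [Node Beta object] + [Node Beta object]
  take Beta:  [object] + [Beta object] + [Beta object]
  take object:  [object] + [object] + [object]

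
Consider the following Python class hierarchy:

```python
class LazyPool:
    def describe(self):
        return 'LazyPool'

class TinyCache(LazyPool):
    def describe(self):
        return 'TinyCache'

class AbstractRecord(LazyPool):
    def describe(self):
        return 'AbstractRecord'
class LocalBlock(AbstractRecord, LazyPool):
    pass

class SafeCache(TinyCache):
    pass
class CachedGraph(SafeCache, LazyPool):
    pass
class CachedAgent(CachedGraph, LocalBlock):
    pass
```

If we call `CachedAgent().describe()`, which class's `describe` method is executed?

L[CachedAgent] = CachedAgent + merge(L[CachedGraph], L[LocalBlock], [CachedGraph LocalBlock])
  take CachedGraph:  [CachedGraph SafeCache TinyCache LazyPool object] + [LocalBlock AbstractRecord LazyPool object] + [CachedGraph LocalBlock]
  take SafeCache:  [SafeCache TinyCache LazyPool object] + [LocalBlock AbstractRecord LazyPool object] + [LocalBlock]
  take TinyCache:  [TinyCache LazyPool object] + [LocalBlock AbstractRecord LazyPool object] + [LocalBlock]
  take LocalBlock:  [LazyPool object] + [LocalBlock AbstractRecord LazyPool object] + [LocalBlock]
  take AbstractRecord:  [LazyPool object] + [AbstractRecord LazyPool object]
  take LazyPool:  [LazyPool object] + [LazyPool object]
  take object:  [object] + [object]
MRO: CachedAgent CachedGraph SafeCache TinyCache LocalBlock AbstractRecord LazyPool object
describe is defined in: AbstractRecord, LazyPool, TinyCache. First along the MRO is TinyCache.

TinyCache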